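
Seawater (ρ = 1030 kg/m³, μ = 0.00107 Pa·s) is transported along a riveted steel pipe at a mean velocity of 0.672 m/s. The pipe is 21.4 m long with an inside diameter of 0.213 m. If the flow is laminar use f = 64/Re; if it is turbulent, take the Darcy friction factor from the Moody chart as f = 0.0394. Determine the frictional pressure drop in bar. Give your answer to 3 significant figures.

ΔP ≈ 0.00921 bar

Reynolds number Re = ρVD/μ = 1030 · 0.672 · 0.213 / 0.00107 = 1.378e+05.
Re > 4000 → turbulent; use the Moody-chart value f = 0.0394.
Darcy-Weisbach: ΔP = f(L/D)(ρV²/2) = 0.0394·(21.4/0.213)·(1030·0.672²/2) = 0.0394·100.5·232.6 = 920.6 Pa.
ΔP = 920.6 Pa = 0.00921 bar.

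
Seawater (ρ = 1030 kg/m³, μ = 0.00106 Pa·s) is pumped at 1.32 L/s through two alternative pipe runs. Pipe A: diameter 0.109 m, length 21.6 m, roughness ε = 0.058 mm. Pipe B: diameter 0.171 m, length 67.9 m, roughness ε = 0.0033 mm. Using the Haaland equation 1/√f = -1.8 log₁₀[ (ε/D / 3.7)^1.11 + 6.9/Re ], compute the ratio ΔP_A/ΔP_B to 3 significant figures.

Pipe A: V = Q/A = 0.00132/0.009331 = 0.1415 m/s; Re = 1.498e+04; ε/D = 0.000532; Haaland → f = 0.02854; ΔP_A = f(L/D)(ρV²/2) = 58.29 Pa.
Pipe B: V = Q/A = 0.00132/0.02297 = 0.05748 m/s; Re = 9550; ε/D = 1.93e-05; Haaland → f = 0.0313; ΔP_B = f(L/D)(ρV²/2) = 21.14 Pa.
ΔP_A/ΔP_B = 58.29/21.14 = 2.76.

ΔP_A/ΔP_B ≈ 2.76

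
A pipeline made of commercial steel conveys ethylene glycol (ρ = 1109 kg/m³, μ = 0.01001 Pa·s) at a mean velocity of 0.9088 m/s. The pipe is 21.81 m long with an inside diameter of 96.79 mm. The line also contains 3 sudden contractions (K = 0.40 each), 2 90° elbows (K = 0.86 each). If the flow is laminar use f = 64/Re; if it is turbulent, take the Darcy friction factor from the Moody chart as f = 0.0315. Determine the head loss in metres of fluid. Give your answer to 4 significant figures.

Reynolds number Re = ρVD/μ = 1109 · 0.9088 · 0.09679 / 0.01 = 9745.
Re > 4000 → turbulent; use the Moody-chart value f = 0.0315.
Total minor-loss coefficient ΣK = 3·0.4 + 2·0.86 = 2.92.
ΔP = [f·L/D + ΣK]·(ρV²/2) = [0.0315·21.81/0.09679 + 2.92]·(1109·0.9088²/2) = [7.098 + 2.92]·458 = 4588 Pa.
Head loss h_f = ΔP/(ρg) = 4588/(1109·9.81) = 0.4217 m.

h_f ≈ 0.4217 m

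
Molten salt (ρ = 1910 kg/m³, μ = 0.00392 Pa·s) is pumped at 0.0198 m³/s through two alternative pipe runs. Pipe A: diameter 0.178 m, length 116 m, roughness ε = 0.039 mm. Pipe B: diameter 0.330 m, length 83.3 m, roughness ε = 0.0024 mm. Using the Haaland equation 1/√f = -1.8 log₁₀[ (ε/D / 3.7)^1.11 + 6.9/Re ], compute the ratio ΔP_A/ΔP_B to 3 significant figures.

Pipe A: V = Q/A = 0.0198/0.02488 = 0.7957 m/s; Re = 6.901e+04; ε/D = 0.000219; Haaland → f = 0.02009; ΔP_A = f(L/D)(ρV²/2) = 7915 Pa.
Pipe B: V = Q/A = 0.0198/0.08553 = 0.2315 m/s; Re = 3.722e+04; ε/D = 7.27e-06; Haaland → f = 0.02217; ΔP_B = f(L/D)(ρV²/2) = 286.5 Pa.
ΔP_A/ΔP_B = 7915/286.5 = 27.6.

ΔP_A/ΔP_B ≈ 27.6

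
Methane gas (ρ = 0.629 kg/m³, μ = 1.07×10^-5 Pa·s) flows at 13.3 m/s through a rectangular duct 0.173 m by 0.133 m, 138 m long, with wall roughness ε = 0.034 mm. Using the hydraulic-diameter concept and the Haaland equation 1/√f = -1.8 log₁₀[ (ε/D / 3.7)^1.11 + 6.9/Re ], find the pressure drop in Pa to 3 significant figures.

ΔP ≈ 938 Pa

Hydraulic diameter D_h = 4A/P = 4·(0.173·0.133)/(2·(0.173+0.133)) = 0.09204/0.612 = 0.1504 m.
Re = ρVD_h/μ = 0.629·13.3·0.1504/1.07e-05 = 1.176e+05.
ε/D_h = 3.4e-05/0.1504 = 0.000226; Haaland gives 1/√f = -1.8 log₁₀[2.1e-05+5.87e-05] = 7.377, so f = 0.01837.
ΔP = f(L/D_h)(ρV²/2) = 0.01837·138/0.1504·55.63 = 938 Pa.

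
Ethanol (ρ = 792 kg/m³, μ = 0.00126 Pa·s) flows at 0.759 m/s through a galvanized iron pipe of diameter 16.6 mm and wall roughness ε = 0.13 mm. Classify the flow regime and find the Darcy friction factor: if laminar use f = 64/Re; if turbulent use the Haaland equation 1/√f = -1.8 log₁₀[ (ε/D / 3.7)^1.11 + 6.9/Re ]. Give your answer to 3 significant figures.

Re = ρVD/μ = 792·0.759·0.0166/0.00126 = 7920.
Re > 4000 → turbulent. ε/D = 0.00013/0.0166 = 0.00783; Haaland: 1/√f = -1.8 log₁₀[0.00108 + 0.000871] = 4.879, so f = 0.042.

f ≈ 0.0420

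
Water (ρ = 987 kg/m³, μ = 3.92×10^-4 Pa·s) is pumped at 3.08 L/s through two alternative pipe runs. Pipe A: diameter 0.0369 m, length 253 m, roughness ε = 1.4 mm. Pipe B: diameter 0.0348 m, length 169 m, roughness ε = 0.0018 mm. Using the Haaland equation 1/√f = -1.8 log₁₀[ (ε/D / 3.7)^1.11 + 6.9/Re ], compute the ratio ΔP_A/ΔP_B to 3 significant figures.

Pipe A: V = Q/A = 0.00308/0.001069 = 2.88 m/s; Re = 2.676e+05; ε/D = 0.0379; Haaland → f = 0.06342; ΔP_A = f(L/D)(ρV²/2) = 1.78e+06 Pa.
Pipe B: V = Q/A = 0.00308/0.0009511 = 3.238 m/s; Re = 2.837e+05; ε/D = 5.17e-05; Haaland → f = 0.01493; ΔP_B = f(L/D)(ρV²/2) = 3.752e+05 Pa.
ΔP_A/ΔP_B = 1.78e+06/3.752e+05 = 4.74.

ΔP_A/ΔP_B ≈ 4.74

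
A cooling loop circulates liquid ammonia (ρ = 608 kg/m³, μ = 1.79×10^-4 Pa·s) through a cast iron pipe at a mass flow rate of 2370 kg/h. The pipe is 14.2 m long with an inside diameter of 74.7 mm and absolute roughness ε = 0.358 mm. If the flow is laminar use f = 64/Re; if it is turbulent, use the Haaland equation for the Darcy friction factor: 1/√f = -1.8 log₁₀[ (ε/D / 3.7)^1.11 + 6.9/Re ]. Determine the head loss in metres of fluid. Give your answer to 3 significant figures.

h_f ≈ 0.0186 m

ṁ = 2370 kg/h = 2370/3600 = 0.6583 kg/s.
A = πD²/4 = π(0.0747)²/4 = 0.004383 m²; mean velocity V = ṁ/(ρA) = 0.6583/(608 · 0.004383) = 0.2471 m/s.
Reynolds number Re = ρVD/μ = 608 · 0.2471 · 0.0747 / 0.000179 = 6.269e+04.
Re > 4000 → turbulent. Relative roughness ε/D = 0.000358/0.0747 = 0.00479. Haaland: 1/√f = -1.8 log₁₀[(0.00479/3.7)^1.11 + 6.9/6.269e+04] = -1.8 log₁₀[0.000623 + 0.00011] = 5.642, so f = 0.03141.
Darcy-Weisbach: ΔP = f(L/D)(ρV²/2) = 0.03141·(14.2/0.0747)·(608·0.2471²/2) = 0.03141·190.1·18.56 = 110.8 Pa.
Head loss h_f = ΔP/(ρg) = 110.8/(608·9.81) = 0.0186 m.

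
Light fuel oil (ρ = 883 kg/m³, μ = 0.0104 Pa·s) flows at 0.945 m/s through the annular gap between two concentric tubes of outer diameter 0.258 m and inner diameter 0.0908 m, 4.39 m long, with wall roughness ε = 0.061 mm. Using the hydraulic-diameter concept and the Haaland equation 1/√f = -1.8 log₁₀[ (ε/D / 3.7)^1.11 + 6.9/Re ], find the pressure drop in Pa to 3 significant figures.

Hydraulic diameter D_h = 4A/P = D_o - D_i = 0.258 - 0.0908 = 0.1672 m.
Re = ρVD_h/μ = 883·0.945·0.1672/0.0104 = 1.342e+04.
ε/D_h = 6.1e-05/0.1672 = 0.000365; Haaland gives 1/√f = -1.8 log₁₀[3.57e-05+0.000514] = 5.867, so f = 0.02905.
ΔP = f(L/D_h)(ρV²/2) = 0.02905·4.39/0.1672·394.3 = 300.7 Pa.

ΔP ≈ 301 Pa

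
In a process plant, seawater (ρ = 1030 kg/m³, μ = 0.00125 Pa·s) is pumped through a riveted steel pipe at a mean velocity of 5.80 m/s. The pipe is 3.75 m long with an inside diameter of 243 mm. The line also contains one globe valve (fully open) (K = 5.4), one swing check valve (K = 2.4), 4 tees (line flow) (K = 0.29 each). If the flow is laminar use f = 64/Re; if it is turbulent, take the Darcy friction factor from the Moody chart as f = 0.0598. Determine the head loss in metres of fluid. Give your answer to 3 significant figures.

h_f ≈ 16.9 m

Reynolds number Re = ρVD/μ = 1030 · 5.8 · 0.243 / 0.00125 = 1.161e+06.
Re > 4000 → turbulent; use the Moody-chart value f = 0.0598.
Total minor-loss coefficient ΣK = 1·5.4 + 1·2.4 + 4·0.29 = 8.96.
ΔP = [f·L/D + ΣK]·(ρV²/2) = [0.0598·3.75/0.243 + 8.96]·(1030·5.8²/2) = [0.9228 + 8.96]·1.732e+04 = 1.712e+05 Pa.
Head loss h_f = ΔP/(ρg) = 1.712e+05/(1030·9.81) = 16.9 m.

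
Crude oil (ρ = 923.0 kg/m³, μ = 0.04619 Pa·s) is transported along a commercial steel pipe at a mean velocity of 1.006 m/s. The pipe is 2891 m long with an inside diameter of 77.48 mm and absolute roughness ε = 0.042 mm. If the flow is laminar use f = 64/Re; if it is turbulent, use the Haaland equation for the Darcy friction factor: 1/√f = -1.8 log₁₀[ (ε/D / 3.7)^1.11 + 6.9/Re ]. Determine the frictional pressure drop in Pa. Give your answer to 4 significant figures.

Reynolds number Re = ρVD/μ = 923 · 1.006 · 0.07748 / 0.0462 = 1558.
Re < 2300 → laminar flow, so f = 64/Re = 64/1558 = 0.04109 (the turbulent correlation is not needed).
Darcy-Weisbach: ΔP = f(L/D)(ρV²/2) = 0.04109·(2891/0.07748)·(923·1.006²/2) = 0.04109·3.731e+04·467.1 = 7.161e+05 Pa.

ΔP ≈ 716100 Pa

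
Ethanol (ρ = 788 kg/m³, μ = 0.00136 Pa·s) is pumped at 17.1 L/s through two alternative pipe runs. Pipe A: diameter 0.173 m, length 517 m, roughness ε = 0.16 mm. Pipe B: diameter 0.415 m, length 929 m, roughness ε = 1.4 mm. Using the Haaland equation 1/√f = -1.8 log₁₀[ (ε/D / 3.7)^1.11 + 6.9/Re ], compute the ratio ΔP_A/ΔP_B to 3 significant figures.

Pipe A: V = Q/A = 0.0171/0.02351 = 0.7275 m/s; Re = 7.292e+04; ε/D = 0.000925; Haaland → f = 0.02242; ΔP_A = f(L/D)(ρV²/2) = 1.397e+04 Pa.
Pipe B: V = Q/A = 0.0171/0.1353 = 0.1264 m/s; Re = 3.04e+04; ε/D = 0.00337; Haaland → f = 0.03037; ΔP_B = f(L/D)(ρV²/2) = 428.1 Pa.
ΔP_A/ΔP_B = 1.397e+04/428.1 = 32.6.

ΔP_A/ΔP_B ≈ 32.6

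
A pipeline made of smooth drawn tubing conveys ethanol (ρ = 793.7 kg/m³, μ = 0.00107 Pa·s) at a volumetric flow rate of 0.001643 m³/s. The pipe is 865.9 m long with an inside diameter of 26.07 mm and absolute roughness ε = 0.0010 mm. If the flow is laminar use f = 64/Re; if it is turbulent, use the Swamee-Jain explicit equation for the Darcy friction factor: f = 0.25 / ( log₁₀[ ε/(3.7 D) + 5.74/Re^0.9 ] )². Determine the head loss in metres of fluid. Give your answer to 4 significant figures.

h_f ≈ 323.0 m

Cross-sectional area A = πD²/4 = π(0.02607)²/4 = 0.0005338 m²; mean velocity V = Q/A = 0.001643/0.0005338 = 3.078 m/s.
Reynolds number Re = ρVD/μ = 793.7 · 3.078 · 0.02607 / 0.00107 = 5.952e+04.
Re > 4000 → turbulent. Relative roughness ε/D = 1e-06/0.02607 = 3.84e-05. Swamee-Jain: f = 0.25/(log₁₀[3.84e-05/3.7 + 5.74/5.952e+04^0.9])² = 0.25/(log₁₀[1.04e-05 + 0.00029])² = 0.25/(-3.523)² = 0.02014.
Darcy-Weisbach: ΔP = f(L/D)(ρV²/2) = 0.02014·(865.9/0.02607)·(793.7·3.078²/2) = 0.02014·3.321e+04·3760 = 2.515e+06 Pa.
Head loss h_f = ΔP/(ρg) = 2.515e+06/(793.7·9.81) = 323.0 m.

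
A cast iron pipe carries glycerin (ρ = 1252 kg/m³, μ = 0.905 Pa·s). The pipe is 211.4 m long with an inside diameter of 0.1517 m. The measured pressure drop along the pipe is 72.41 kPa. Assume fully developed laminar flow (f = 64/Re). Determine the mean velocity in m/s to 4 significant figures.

V ≈ 0.2722 m/s

For laminar flow, f = 64/Re with Re = ρVD/μ, so Darcy-Weisbach reduces to ΔP = 32μLV/D². Solving for V: V = ΔP·D²/(32μL) = 7.241e+04·(0.1517)²/(32·0.905·211.4) = 0.2722 m/s.
Check: Re = ρVD/μ = 1252·0.2722·0.1517/0.905 = 57.12 < 2300, so the laminar assumption holds.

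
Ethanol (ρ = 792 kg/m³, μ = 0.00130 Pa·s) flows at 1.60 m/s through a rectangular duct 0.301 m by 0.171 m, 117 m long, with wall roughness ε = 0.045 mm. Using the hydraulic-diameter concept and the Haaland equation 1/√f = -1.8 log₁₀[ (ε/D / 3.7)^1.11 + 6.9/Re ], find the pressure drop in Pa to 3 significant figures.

Hydraulic diameter D_h = 4A/P = 4·(0.301·0.171)/(2·(0.301+0.171)) = 0.2059/0.944 = 0.2181 m.
Re = ρVD_h/μ = 792·1.6·0.2181/0.0013 = 2.126e+05.
ε/D_h = 4.5e-05/0.2181 = 0.000206; Haaland gives 1/√f = -1.8 log₁₀[1.9e-05+3.25e-05] = 7.72, so f = 0.01678.
ΔP = f(L/D_h)(ρV²/2) = 0.01678·117/0.2181·1014 = 9126 Pa.

ΔP ≈ 9130 Pa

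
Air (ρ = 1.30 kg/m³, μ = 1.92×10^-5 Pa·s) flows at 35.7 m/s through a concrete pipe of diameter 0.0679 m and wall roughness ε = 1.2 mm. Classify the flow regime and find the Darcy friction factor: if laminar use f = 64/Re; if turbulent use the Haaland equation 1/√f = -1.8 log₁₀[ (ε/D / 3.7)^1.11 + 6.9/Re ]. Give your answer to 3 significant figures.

Re = ρVD/μ = 1.3·35.7·0.0679/1.92e-05 = 1.641e+05.
Re > 4000 → turbulent. ε/D = 0.0012/0.0679 = 0.0177; Haaland: 1/√f = -1.8 log₁₀[0.00265 + 4.2e-05] = 4.625, so f = 0.04675.

f ≈ 0.0468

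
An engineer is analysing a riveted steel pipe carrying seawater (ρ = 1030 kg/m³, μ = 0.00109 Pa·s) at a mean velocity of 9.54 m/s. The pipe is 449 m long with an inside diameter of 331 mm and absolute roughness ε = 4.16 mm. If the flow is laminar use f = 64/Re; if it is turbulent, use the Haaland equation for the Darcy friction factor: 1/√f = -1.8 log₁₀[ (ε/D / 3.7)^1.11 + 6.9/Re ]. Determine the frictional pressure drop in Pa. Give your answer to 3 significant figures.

Reynolds number Re = ρVD/μ = 1030 · 9.54 · 0.331 / 0.00109 = 2.984e+06.
Re > 4000 → turbulent. Relative roughness ε/D = 0.00416/0.331 = 0.0126. Haaland: 1/√f = -1.8 log₁₀[(0.0126/3.7)^1.11 + 6.9/2.984e+06] = -1.8 log₁₀[0.00182 + 2.31e-06] = 4.932, so f = 0.04111.
Darcy-Weisbach: ΔP = f(L/D)(ρV²/2) = 0.04111·(449/0.331)·(1030·9.54²/2) = 0.04111·1356·4.687e+04 = 2.614e+06 Pa.

ΔP ≈ 2.61×10^6 Pa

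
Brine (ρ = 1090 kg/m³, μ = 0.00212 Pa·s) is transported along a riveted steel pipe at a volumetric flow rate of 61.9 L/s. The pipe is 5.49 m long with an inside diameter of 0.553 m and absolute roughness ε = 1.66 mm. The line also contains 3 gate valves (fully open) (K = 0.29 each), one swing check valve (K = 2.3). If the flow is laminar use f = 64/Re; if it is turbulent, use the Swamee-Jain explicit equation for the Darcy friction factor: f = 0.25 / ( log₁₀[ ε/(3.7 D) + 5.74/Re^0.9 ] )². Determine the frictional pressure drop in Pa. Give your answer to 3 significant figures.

Q = 61.9 L/s = 61.9/1000 = 0.0619 m³/s.
Cross-sectional area A = πD²/4 = π(0.553)²/4 = 0.2402 m²; mean velocity V = Q/A = 0.0619/0.2402 = 0.2577 m/s.
Reynolds number Re = ρVD/μ = 1090 · 0.2577 · 0.553 / 0.00212 = 7.328e+04.
Re > 4000 → turbulent. Relative roughness ε/D = 0.00166/0.553 = 0.003. Swamee-Jain: f = 0.25/(log₁₀[0.003/3.7 + 5.74/7.328e+04^0.9])² = 0.25/(log₁₀[0.000811 + 0.00024])² = 0.25/(-2.978)² = 0.02819.
Total minor-loss coefficient ΣK = 3·0.29 + 1·2.3 = 3.17.
ΔP = [f·L/D + ΣK]·(ρV²/2) = [0.02819·5.49/0.553 + 3.17]·(1090·0.2577²/2) = [0.2798 + 3.17]·36.2 = 124.9 Pa.

ΔP ≈ 125 Pa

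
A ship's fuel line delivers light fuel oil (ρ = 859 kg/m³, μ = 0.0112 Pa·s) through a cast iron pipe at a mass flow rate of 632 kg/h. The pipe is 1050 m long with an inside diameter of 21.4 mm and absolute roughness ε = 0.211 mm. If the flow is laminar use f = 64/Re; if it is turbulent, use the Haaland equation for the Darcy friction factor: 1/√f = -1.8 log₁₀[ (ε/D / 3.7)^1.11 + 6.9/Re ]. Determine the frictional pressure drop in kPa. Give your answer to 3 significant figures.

ṁ = 632 kg/h = 632/3600 = 0.1756 kg/s.
A = πD²/4 = π(0.0214)²/4 = 0.0003597 m²; mean velocity V = ṁ/(ρA) = 0.1756/(859 · 0.0003597) = 0.5682 m/s.
Reynolds number Re = ρVD/μ = 859 · 0.5682 · 0.0214 / 0.0112 = 932.6.
Re < 2300 → laminar flow, so f = 64/Re = 64/932.6 = 0.06863 (the turbulent correlation is not needed).
Darcy-Weisbach: ΔP = f(L/D)(ρV²/2) = 0.06863·(1050/0.0214)·(859·0.5682²/2) = 0.06863·4.907e+04·138.7 = 4.669e+05 Pa.
ΔP = 4.669e+05 Pa = 467 kPa.

ΔP ≈ 467 kPa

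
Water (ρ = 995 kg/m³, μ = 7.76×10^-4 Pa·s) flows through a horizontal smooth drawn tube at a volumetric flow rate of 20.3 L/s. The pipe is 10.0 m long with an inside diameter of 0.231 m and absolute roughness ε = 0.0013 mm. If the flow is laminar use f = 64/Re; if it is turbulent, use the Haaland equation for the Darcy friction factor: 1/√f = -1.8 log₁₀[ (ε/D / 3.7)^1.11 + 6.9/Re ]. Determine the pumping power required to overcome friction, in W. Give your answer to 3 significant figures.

P ≈ 1.70 W

Q = 20.3 L/s = 20.3/1000 = 0.0203 m³/s.
Cross-sectional area A = πD²/4 = π(0.231)²/4 = 0.04191 m²; mean velocity V = Q/A = 0.0203/0.04191 = 0.4844 m/s.
Reynolds number Re = ρVD/μ = 995 · 0.4844 · 0.231 / 0.000776 = 1.435e+05.
Re > 4000 → turbulent. Relative roughness ε/D = 1.3e-06/0.231 = 5.63e-06. Haaland: 1/√f = -1.8 log₁₀[(5.63e-06/3.7)^1.11 + 6.9/1.435e+05] = -1.8 log₁₀[3.48e-07 + 4.81e-05] = 7.767, so f = 0.01658.
Darcy-Weisbach: ΔP = f(L/D)(ρV²/2) = 0.01658·(10/0.231)·(995·0.4844²/2) = 0.01658·43.29·116.7 = 83.77 Pa.
Pumping power P = QΔP = 0.0203·83.77 = 1.701 W = 1.70 W.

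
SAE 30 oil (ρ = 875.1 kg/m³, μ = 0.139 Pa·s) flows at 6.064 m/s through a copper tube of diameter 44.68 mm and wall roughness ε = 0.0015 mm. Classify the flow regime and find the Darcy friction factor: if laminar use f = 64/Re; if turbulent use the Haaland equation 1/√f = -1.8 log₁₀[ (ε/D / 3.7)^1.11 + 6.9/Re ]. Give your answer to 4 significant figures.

f ≈ 0.03752

Re = ρVD/μ = 875.1·6.064·0.04468/0.139 = 1706.
Re < 2300 → laminar, so f = 64/Re = 0.03752 (roughness is irrelevant in laminar flow).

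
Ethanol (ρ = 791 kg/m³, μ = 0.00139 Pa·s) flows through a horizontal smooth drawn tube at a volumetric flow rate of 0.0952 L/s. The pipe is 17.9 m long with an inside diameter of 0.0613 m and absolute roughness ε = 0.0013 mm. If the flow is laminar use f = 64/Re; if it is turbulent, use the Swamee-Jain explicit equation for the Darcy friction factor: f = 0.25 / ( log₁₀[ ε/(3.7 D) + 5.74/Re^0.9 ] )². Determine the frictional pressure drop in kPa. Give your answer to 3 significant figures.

ΔP ≈ 0.00683 kPa

Q = 0.0952 L/s = 0.0952/1000 = 9.52e-05 m³/s.
Cross-sectional area A = πD²/4 = π(0.0613)²/4 = 0.002951 m²; mean velocity V = Q/A = 9.52e-05/0.002951 = 0.03226 m/s.
Reynolds number Re = ρVD/μ = 791 · 0.03226 · 0.0613 / 0.00139 = 1125.
Re < 2300 → laminar flow, so f = 64/Re = 64/1125 = 0.05688 (the turbulent correlation is not needed).
Darcy-Weisbach: ΔP = f(L/D)(ρV²/2) = 0.05688·(17.9/0.0613)·(791·0.03226²/2) = 0.05688·292·0.4115 = 6.835 Pa.
ΔP = 6.835 Pa = 0.00683 kPa.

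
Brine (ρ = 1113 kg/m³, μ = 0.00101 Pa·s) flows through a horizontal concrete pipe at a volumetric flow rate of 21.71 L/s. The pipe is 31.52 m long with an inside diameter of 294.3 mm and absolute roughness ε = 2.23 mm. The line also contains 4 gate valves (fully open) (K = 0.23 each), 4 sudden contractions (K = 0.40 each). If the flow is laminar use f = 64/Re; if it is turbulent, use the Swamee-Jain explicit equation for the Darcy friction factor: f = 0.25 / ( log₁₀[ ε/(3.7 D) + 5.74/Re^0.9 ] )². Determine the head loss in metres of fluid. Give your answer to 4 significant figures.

h_f ≈ 0.03283 m

Q = 21.71 L/s = 21.71/1000 = 0.02171 m³/s.
Cross-sectional area A = πD²/4 = π(0.2943)²/4 = 0.06803 m²; mean velocity V = Q/A = 0.02171/0.06803 = 0.3191 m/s.
Reynolds number Re = ρVD/μ = 1113 · 0.3191 · 0.2943 / 0.00101 = 1.035e+05.
Re > 4000 → turbulent. Relative roughness ε/D = 0.00223/0.2943 = 0.00758. Swamee-Jain: f = 0.25/(log₁₀[0.00758/3.7 + 5.74/1.035e+05^0.9])² = 0.25/(log₁₀[0.00205 + 0.000176])² = 0.25/(-2.653)² = 0.03552.
Total minor-loss coefficient ΣK = 4·0.23 + 4·0.4 = 2.52.
ΔP = [f·L/D + ΣK]·(ρV²/2) = [0.03552·31.52/0.2943 + 2.52]·(1113·0.3191²/2) = [3.805 + 2.52]·56.68 = 358.5 Pa.
Head loss h_f = ΔP/(ρg) = 358.5/(1113·9.81) = 0.03283 m.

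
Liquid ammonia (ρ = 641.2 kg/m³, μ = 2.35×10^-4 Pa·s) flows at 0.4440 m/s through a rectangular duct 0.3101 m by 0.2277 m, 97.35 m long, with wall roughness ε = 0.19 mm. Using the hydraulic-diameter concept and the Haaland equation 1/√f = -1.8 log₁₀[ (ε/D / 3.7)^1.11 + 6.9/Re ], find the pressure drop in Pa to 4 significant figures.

Hydraulic diameter D_h = 4A/P = 4·(0.3101·0.2277)/(2·(0.3101+0.2277)) = 0.2824/1.076 = 0.2626 m.
Re = ρVD_h/μ = 641.2·0.444·0.2626/0.000235 = 3.181e+05.
ε/D_h = 0.00019/0.2626 = 0.000724; Haaland gives 1/√f = -1.8 log₁₀[7.64e-05+2.17e-05] = 7.215, so f = 0.01921.
ΔP = f(L/D_h)(ρV²/2) = 0.01921·97.35/0.2626·63.2 = 450.1 Pa.

ΔP ≈ 450.1 Pa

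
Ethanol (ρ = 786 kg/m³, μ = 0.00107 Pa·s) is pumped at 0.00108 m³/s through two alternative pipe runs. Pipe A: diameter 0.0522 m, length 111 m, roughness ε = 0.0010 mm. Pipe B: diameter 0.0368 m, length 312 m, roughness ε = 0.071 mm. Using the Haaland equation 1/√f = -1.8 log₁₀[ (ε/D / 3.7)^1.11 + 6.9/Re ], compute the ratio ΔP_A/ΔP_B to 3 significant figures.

Pipe A: V = Q/A = 0.00108/0.00214 = 0.5047 m/s; Re = 1.935e+04; ε/D = 1.92e-05; Haaland → f = 0.02599; ΔP_A = f(L/D)(ρV²/2) = 5531 Pa.
Pipe B: V = Q/A = 0.00108/0.001064 = 1.015 m/s; Re = 2.745e+04; ε/D = 0.00193; Haaland → f = 0.028; ΔP_B = f(L/D)(ρV²/2) = 9.618e+04 Pa.
ΔP_A/ΔP_B = 5531/9.618e+04 = 0.0575.

ΔP_A/ΔP_B ≈ 0.0575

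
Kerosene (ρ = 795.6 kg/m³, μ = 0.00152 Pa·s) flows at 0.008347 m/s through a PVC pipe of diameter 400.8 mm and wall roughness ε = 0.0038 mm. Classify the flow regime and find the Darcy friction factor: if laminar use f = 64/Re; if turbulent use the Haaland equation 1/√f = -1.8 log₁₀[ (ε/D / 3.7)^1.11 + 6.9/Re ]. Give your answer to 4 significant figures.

f ≈ 0.03655

Re = ρVD/μ = 795.6·0.008347·0.4008/0.00152 = 1751.
Re < 2300 → laminar, so f = 64/Re = 0.03655 (roughness is irrelevant in laminar flow).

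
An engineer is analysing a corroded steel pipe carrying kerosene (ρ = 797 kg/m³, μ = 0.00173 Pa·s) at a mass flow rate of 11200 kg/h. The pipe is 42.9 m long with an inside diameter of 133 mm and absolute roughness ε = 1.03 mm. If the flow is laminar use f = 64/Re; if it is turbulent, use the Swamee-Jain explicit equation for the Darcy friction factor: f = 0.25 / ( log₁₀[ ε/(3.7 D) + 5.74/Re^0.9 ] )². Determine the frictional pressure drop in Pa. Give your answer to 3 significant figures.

ṁ = 11200 kg/h = 11200/3600 = 3.111 kg/s.
A = πD²/4 = π(0.133)²/4 = 0.01389 m²; mean velocity V = ṁ/(ρA) = 3.111/(797 · 0.01389) = 0.281 m/s.
Reynolds number Re = ρVD/μ = 797 · 0.281 · 0.133 / 0.00173 = 1.722e+04.
Re > 4000 → turbulent. Relative roughness ε/D = 0.00103/0.133 = 0.00774. Swamee-Jain: f = 0.25/(log₁₀[0.00774/3.7 + 5.74/1.722e+04^0.9])² = 0.25/(log₁₀[0.00209 + 0.000884])² = 0.25/(-2.526)² = 0.03918.
Darcy-Weisbach: ΔP = f(L/D)(ρV²/2) = 0.03918·(42.9/0.133)·(797·0.281²/2) = 0.03918·322.6·31.46 = 397.5 Pa.

ΔP ≈ 398 Pa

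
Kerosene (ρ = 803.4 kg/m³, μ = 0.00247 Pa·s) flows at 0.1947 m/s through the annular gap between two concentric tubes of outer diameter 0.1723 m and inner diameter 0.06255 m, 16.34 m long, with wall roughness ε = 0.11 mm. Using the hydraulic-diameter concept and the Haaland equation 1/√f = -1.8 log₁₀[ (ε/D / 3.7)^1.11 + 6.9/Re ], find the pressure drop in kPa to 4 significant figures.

Hydraulic diameter D_h = 4A/P = D_o - D_i = 0.1723 - 0.06255 = 0.1098 m.
Re = ρVD_h/μ = 803.4·0.1947·0.1098/0.00247 = 6950.
ε/D_h = 0.00011/0.1098 = 0.001; Haaland gives 1/√f = -1.8 log₁₀[0.00011+0.000993] = 5.324, so f = 0.03528.
ΔP = f(L/D_h)(ρV²/2) = 0.03528·16.34/0.1098·15.23 = 79.99 Pa.
ΔP = 0.07999 kPa.

ΔP ≈ 0.07999 kPa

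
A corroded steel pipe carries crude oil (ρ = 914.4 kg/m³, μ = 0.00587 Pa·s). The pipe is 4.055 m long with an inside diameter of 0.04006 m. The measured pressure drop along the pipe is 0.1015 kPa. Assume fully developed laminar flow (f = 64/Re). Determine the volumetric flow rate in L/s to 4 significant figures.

For laminar flow, f = 64/Re with Re = ρVD/μ, so Darcy-Weisbach reduces to ΔP = 32μLV/D². Solving for V: V = ΔP·D²/(32μL) = 101.5·(0.04006)²/(32·0.00587·4.055) = 0.2138 m/s.
Check: Re = ρVD/μ = 914.4·0.2138·0.04006/0.00587 = 1334 < 2300, so the laminar assumption holds.
Q = V·A = 0.2138·(π/4·0.04006²) = 0.0002695 m³/s = 0.2695 L/s.

Q ≈ 0.2695 L/s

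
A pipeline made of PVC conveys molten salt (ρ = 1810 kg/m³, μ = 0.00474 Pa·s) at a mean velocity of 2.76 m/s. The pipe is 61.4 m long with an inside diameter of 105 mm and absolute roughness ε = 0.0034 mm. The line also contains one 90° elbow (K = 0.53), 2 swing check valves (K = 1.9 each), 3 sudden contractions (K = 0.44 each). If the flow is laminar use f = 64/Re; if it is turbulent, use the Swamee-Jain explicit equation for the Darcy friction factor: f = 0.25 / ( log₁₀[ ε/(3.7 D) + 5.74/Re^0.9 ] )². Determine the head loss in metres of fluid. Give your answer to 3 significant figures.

Reynolds number Re = ρVD/μ = 1810 · 2.76 · 0.105 / 0.00474 = 1.107e+05.
Re > 4000 → turbulent. Relative roughness ε/D = 3.4e-06/0.105 = 3.24e-05. Swamee-Jain: f = 0.25/(log₁₀[3.24e-05/3.7 + 5.74/1.107e+05^0.9])² = 0.25/(log₁₀[8.75e-06 + 0.000166])² = 0.25/(-3.758)² = 0.0177.
Total minor-loss coefficient ΣK = 1·0.53 + 2·1.9 + 3·0.44 = 5.65.
ΔP = [f·L/D + ΣK]·(ρV²/2) = [0.0177·61.4/0.105 + 5.65]·(1810·2.76²/2) = [10.35 + 5.65]·6894 = 1.103e+05 Pa.
Head loss h_f = ΔP/(ρg) = 1.103e+05/(1810·9.81) = 6.21 m.

h_f ≈ 6.21 m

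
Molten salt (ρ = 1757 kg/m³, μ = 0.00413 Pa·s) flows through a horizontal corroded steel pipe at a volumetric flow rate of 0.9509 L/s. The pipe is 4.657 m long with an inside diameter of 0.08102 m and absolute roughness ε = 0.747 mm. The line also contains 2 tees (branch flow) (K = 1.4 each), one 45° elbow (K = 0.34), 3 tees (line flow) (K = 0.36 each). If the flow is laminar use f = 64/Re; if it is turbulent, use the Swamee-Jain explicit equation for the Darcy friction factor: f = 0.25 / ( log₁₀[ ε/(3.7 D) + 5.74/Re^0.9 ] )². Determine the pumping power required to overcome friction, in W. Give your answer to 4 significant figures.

P ≈ 0.1950 W

Q = 0.9509 L/s = 0.9509/1000 = 0.0009509 m³/s.
Cross-sectional area A = πD²/4 = π(0.08102)²/4 = 0.005156 m²; mean velocity V = Q/A = 0.0009509/0.005156 = 0.1844 m/s.
Reynolds number Re = ρVD/μ = 1757 · 0.1844 · 0.08102 / 0.00413 = 6357.
Re > 4000 → turbulent. Relative roughness ε/D = 0.000747/0.08102 = 0.00922. Swamee-Jain: f = 0.25/(log₁₀[0.00922/3.7 + 5.74/6357^0.9])² = 0.25/(log₁₀[0.00249 + 0.00217])² = 0.25/(-2.332)² = 0.04598.
Total minor-loss coefficient ΣK = 2·1.4 + 1·0.34 + 3·0.36 = 4.22.
ΔP = [f·L/D + ΣK]·(ρV²/2) = [0.04598·4.657/0.08102 + 4.22]·(1757·0.1844²/2) = [2.643 + 4.22]·29.89 = 205.1 Pa.
Pumping power P = QΔP = 0.0009509·205.1 = 0.19504 W = 0.1950 W.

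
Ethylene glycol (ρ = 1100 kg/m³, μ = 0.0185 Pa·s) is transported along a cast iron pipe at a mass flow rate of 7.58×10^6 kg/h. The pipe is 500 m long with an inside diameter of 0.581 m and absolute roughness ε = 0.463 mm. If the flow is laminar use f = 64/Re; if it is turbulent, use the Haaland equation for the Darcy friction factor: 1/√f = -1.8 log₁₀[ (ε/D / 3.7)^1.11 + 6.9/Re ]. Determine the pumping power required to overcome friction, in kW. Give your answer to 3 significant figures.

P ≈ 935 kW

ṁ = 7.58×10^6 kg/h = 7.58×10^6/3600 = 2106 kg/s.
A = πD²/4 = π(0.581)²/4 = 0.2651 m²; mean velocity V = ṁ/(ρA) = 2106/(1100 · 0.2651) = 7.22 m/s.
Reynolds number Re = ρVD/μ = 1100 · 7.22 · 0.581 / 0.0185 = 2.494e+05.
Re > 4000 → turbulent. Relative roughness ε/D = 0.000463/0.581 = 0.000797. Haaland: 1/√f = -1.8 log₁₀[(0.000797/3.7)^1.11 + 6.9/2.494e+05] = -1.8 log₁₀[8.51e-05 + 2.77e-05] = 7.106, so f = 0.0198.
Darcy-Weisbach: ΔP = f(L/D)(ρV²/2) = 0.0198·(500/0.581)·(1100·7.22²/2) = 0.0198·860.6·2.867e+04 = 4.886e+05 Pa.
Q = ṁ/ρ = 2106/1100 = 1.914 m³/s.
Pumping power P = QΔP = 1.914·4.886e+05 = 935200 W = 935 kW.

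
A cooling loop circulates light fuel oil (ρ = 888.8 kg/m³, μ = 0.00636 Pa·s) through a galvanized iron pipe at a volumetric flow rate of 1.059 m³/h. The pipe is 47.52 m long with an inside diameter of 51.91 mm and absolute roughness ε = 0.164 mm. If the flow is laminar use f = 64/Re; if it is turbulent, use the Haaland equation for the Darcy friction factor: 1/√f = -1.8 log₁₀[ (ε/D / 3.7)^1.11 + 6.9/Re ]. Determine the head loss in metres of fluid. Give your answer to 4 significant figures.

Q = 1.059 m³/h = 1.059/3600 = 0.0002942 m³/s.
Cross-sectional area A = πD²/4 = π(0.05191)²/4 = 0.002116 m²; mean velocity V = Q/A = 0.0002942/0.002116 = 0.139 m/s.
Reynolds number Re = ρVD/μ = 888.8 · 0.139 · 0.05191 / 0.00636 = 1008.
Re < 2300 → laminar flow, so f = 64/Re = 64/1008 = 0.06347 (the turbulent correlation is not needed).
Darcy-Weisbach: ΔP = f(L/D)(ρV²/2) = 0.06347·(47.52/0.05191)·(888.8·0.139²/2) = 0.06347·915.4·8.586 = 498.9 Pa.
Head loss h_f = ΔP/(ρg) = 498.9/(888.8·9.81) = 0.05722 m.

h_f ≈ 0.05722 m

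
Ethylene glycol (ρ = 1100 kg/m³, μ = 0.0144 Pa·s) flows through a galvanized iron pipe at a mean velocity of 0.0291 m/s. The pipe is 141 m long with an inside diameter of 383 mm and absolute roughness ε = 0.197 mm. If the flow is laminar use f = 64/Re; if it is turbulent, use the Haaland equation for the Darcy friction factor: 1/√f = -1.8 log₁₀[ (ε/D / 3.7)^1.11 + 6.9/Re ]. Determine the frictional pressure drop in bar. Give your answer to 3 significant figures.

Reynolds number Re = ρVD/μ = 1100 · 0.0291 · 0.383 / 0.0144 = 851.4.
Re < 2300 → laminar flow, so f = 64/Re = 64/851.4 = 0.07517 (the turbulent correlation is not needed).
Darcy-Weisbach: ΔP = f(L/D)(ρV²/2) = 0.07517·(141/0.383)·(1100·0.0291²/2) = 0.07517·368.1·0.4657 = 12.89 Pa.
ΔP = 12.89 Pa = 1.29×10^-4 bar.

ΔP ≈ 1.29×10^-4 bar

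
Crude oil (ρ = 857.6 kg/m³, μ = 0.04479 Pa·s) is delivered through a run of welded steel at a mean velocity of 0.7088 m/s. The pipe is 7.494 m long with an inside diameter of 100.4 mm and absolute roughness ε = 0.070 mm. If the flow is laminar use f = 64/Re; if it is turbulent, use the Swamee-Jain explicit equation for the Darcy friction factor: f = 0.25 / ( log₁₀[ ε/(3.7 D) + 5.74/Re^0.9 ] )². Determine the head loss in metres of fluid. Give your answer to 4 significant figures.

Reynolds number Re = ρVD/μ = 857.6 · 0.7088 · 0.1004 / 0.0448 = 1363.
Re < 2300 → laminar flow, so f = 64/Re = 64/1363 = 0.04697 (the turbulent correlation is not needed).
Darcy-Weisbach: ΔP = f(L/D)(ρV²/2) = 0.04697·(7.494/0.1004)·(857.6·0.7088²/2) = 0.04697·74.64·215.4 = 755.3 Pa.
Head loss h_f = ΔP/(ρg) = 755.3/(857.6·9.81) = 0.08977 m.

h_f ≈ 0.08977 m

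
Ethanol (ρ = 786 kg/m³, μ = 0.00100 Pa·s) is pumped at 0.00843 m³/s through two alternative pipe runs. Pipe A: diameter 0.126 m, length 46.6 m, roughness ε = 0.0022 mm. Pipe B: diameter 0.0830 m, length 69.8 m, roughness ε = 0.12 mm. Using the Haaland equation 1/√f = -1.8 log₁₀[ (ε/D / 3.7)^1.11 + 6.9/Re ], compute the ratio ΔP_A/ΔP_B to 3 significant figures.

ΔP_A/ΔP_B ≈ 0.0689

Pipe A: V = Q/A = 0.00843/0.01247 = 0.6761 m/s; Re = 6.696e+04; ε/D = 1.75e-05; Haaland → f = 0.01947; ΔP_A = f(L/D)(ρV²/2) = 1293 Pa.
Pipe B: V = Q/A = 0.00843/0.005411 = 1.558 m/s; Re = 1.016e+05; ε/D = 0.00145; Haaland → f = 0.02338; ΔP_B = f(L/D)(ρV²/2) = 1.876e+04 Pa.
ΔP_A/ΔP_B = 1293/1.876e+04 = 0.0689.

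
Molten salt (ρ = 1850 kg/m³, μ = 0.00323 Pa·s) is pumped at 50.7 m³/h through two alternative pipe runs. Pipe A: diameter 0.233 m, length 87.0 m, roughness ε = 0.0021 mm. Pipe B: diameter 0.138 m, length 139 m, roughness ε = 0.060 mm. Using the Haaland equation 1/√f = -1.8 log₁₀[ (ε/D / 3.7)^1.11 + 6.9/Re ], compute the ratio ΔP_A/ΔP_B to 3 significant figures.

ΔP_A/ΔP_B ≈ 0.0471

Pipe A: V = Q/A = 0.01408/0.04264 = 0.3303 m/s; Re = 4.408e+04; ε/D = 9.01e-06; Haaland → f = 0.02133; ΔP_A = f(L/D)(ρV²/2) = 803.8 Pa.
Pipe B: V = Q/A = 0.01408/0.01496 = 0.9416 m/s; Re = 7.442e+04; ε/D = 0.000435; Haaland → f = 0.02065; ΔP_B = f(L/D)(ρV²/2) = 1.706e+04 Pa.
ΔP_A/ΔP_B = 803.8/1.706e+04 = 0.0471.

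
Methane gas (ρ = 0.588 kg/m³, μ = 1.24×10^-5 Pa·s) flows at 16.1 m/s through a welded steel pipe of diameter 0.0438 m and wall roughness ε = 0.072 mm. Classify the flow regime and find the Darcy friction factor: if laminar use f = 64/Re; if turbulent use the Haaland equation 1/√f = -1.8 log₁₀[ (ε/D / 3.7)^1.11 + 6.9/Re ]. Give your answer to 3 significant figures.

f ≈ 0.0267

Re = ρVD/μ = 0.588·16.1·0.0438/1.24e-05 = 3.344e+04.
Re > 4000 → turbulent. ε/D = 7.2e-05/0.0438 = 0.00164; Haaland: 1/√f = -1.8 log₁₀[0.00019 + 0.000206] = 6.123, so f = 0.02667.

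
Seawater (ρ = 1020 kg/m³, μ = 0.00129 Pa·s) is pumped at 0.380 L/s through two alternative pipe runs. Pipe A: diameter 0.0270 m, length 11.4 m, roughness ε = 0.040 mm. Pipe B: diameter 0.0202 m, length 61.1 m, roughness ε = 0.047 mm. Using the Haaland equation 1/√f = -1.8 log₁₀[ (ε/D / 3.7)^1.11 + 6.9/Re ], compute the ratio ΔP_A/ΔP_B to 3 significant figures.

ΔP_A/ΔP_B ≈ 0.0440

Pipe A: V = Q/A = 0.00038/0.0005726 = 0.6637 m/s; Re = 1.417e+04; ε/D = 0.00148; Haaland → f = 0.03047; ΔP_A = f(L/D)(ρV²/2) = 2890 Pa.
Pipe B: V = Q/A = 0.00038/0.0003205 = 1.186 m/s; Re = 1.894e+04; ε/D = 0.00233; Haaland → f = 0.03031; ΔP_B = f(L/D)(ρV²/2) = 6.573e+04 Pa.
ΔP_A/ΔP_B = 2890/6.573e+04 = 0.0440.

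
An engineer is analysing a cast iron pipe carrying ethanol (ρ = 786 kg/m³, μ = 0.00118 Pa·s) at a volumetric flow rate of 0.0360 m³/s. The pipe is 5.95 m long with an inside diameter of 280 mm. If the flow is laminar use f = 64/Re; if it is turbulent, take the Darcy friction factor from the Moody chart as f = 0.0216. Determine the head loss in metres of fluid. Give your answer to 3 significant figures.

Cross-sectional area A = πD²/4 = π(0.28)²/4 = 0.06158 m²; mean velocity V = Q/A = 0.036/0.06158 = 0.5847 m/s.
Reynolds number Re = ρVD/μ = 786 · 0.5847 · 0.28 / 0.00118 = 1.09e+05.
Re > 4000 → turbulent; use the Moody-chart value f = 0.0216.
Darcy-Weisbach: ΔP = f(L/D)(ρV²/2) = 0.0216·(5.95/0.28)·(786·0.5847²/2) = 0.0216·21.25·134.3 = 61.66 Pa.
Head loss h_f = ΔP/(ρg) = 61.66/(786·9.81) = 0.00800 m.

h_f ≈ 0.00800 m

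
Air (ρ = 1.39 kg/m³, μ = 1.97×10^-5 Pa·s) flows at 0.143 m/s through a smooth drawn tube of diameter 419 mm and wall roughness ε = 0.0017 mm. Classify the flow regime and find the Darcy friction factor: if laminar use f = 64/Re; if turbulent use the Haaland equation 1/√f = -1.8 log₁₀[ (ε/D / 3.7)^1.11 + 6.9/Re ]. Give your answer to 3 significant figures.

f ≈ 0.0397

Re = ρVD/μ = 1.39·0.143·0.419/1.97e-05 = 4228.
Re > 4000 → turbulent. ε/D = 1.7e-06/0.419 = 4.06e-06; Haaland: 1/√f = -1.8 log₁₀[2.42e-07 + 0.00163] = 5.017, so f = 0.03973.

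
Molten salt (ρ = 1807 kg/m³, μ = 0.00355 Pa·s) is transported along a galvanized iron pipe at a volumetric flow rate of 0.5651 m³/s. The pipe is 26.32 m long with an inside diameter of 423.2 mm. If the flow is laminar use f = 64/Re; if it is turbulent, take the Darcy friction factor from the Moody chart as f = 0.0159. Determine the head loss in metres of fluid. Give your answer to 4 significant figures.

h_f ≈ 0.8134 m

Cross-sectional area A = πD²/4 = π(0.4232)²/4 = 0.1407 m²; mean velocity V = Q/A = 0.5651/0.1407 = 4.017 m/s.
Reynolds number Re = ρVD/μ = 1807 · 4.017 · 0.4232 / 0.00355 = 8.654e+05.
Re > 4000 → turbulent; use the Moody-chart value f = 0.0159.
Darcy-Weisbach: ΔP = f(L/D)(ρV²/2) = 0.0159·(26.32/0.4232)·(1807·4.017²/2) = 0.0159·62.19·1.458e+04 = 1.442e+04 Pa.
Head loss h_f = ΔP/(ρg) = 1.442e+04/(1807·9.81) = 0.8134 m.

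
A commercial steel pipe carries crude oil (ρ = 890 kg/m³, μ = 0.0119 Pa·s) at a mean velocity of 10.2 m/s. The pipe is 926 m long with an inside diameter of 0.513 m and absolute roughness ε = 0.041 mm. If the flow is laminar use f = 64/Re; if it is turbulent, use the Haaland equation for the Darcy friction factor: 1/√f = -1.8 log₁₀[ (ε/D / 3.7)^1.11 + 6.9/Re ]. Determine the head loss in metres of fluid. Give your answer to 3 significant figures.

Reynolds number Re = ρVD/μ = 890 · 10.2 · 0.513 / 0.0119 = 3.913e+05.
Re > 4000 → turbulent. Relative roughness ε/D = 4.1e-05/0.513 = 7.99e-05. Haaland: 1/√f = -1.8 log₁₀[(7.99e-05/3.7)^1.11 + 6.9/3.913e+05] = -1.8 log₁₀[6.63e-06 + 1.76e-05] = 8.307, so f = 0.01449.
Darcy-Weisbach: ΔP = f(L/D)(ρV²/2) = 0.01449·(926/0.513)·(890·10.2²/2) = 0.01449·1805·4.63e+04 = 1.211e+06 Pa.
Head loss h_f = ΔP/(ρg) = 1.211e+06/(890·9.81) = 139 m.

h_f ≈ 139 m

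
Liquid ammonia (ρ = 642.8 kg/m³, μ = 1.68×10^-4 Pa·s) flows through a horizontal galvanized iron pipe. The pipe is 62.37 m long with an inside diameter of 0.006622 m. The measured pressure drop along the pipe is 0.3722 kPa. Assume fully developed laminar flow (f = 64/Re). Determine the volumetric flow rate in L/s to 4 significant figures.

For laminar flow, f = 64/Re with Re = ρVD/μ, so Darcy-Weisbach reduces to ΔP = 32μLV/D². Solving for V: V = ΔP·D²/(32μL) = 372.2·(0.006622)²/(32·0.000168·62.37) = 0.04868 m/s.
Check: Re = ρVD/μ = 642.8·0.04868·0.006622/0.000168 = 1233 < 2300, so the laminar assumption holds.
Q = V·A = 0.04868·(π/4·0.006622²) = 1.676e-06 m³/s = 0.001676 L/s.

Q ≈ 0.001676 L/s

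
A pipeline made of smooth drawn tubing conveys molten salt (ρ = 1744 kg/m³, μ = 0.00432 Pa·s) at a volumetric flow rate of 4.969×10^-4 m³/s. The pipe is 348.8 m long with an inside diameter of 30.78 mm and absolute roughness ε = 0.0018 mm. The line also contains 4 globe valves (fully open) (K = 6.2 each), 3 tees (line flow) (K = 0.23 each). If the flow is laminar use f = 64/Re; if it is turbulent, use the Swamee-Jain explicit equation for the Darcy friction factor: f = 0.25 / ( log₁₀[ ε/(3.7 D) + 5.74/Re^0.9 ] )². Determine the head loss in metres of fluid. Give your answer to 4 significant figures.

h_f ≈ 9.007 m

Cross-sectional area A = πD²/4 = π(0.03078)²/4 = 0.0007441 m²; mean velocity V = Q/A = 0.0004969/0.0007441 = 0.6678 m/s.
Reynolds number Re = ρVD/μ = 1744 · 0.6678 · 0.03078 / 0.00432 = 8298.
Re > 4000 → turbulent. Relative roughness ε/D = 1.8e-06/0.03078 = 5.85e-05. Swamee-Jain: f = 0.25/(log₁₀[5.85e-05/3.7 + 5.74/8298^0.9])² = 0.25/(log₁₀[1.58e-05 + 0.00171])² = 0.25/(-2.764)² = 0.03272.
Total minor-loss coefficient ΣK = 4·6.2 + 3·0.23 = 25.5.
ΔP = [f·L/D + ΣK]·(ρV²/2) = [0.03272·348.8/0.03078 + 25.5]·(1744·0.6678²/2) = [370.8 + 25.5]·388.9 = 1.541e+05 Pa.
Head loss h_f = ΔP/(ρg) = 1.541e+05/(1744·9.81) = 9.007 m.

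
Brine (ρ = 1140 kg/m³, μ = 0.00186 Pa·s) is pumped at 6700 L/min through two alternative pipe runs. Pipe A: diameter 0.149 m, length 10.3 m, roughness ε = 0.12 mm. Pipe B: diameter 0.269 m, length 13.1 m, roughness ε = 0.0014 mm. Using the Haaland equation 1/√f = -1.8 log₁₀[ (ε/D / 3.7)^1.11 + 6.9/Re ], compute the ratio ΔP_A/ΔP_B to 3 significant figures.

ΔP_A/ΔP_B ≈ 20.4

Pipe A: V = Q/A = 0.1117/0.01744 = 6.404 m/s; Re = 5.848e+05; ε/D = 0.000805; Haaland → f = 0.0192; ΔP_A = f(L/D)(ρV²/2) = 3.103e+04 Pa.
Pipe B: V = Q/A = 0.1117/0.05683 = 1.965 m/s; Re = 3.239e+05; ε/D = 5.2e-06; Haaland → f = 0.01418; ΔP_B = f(L/D)(ρV²/2) = 1520 Pa.
ΔP_A/ΔP_B = 3.103e+04/1520 = 20.4.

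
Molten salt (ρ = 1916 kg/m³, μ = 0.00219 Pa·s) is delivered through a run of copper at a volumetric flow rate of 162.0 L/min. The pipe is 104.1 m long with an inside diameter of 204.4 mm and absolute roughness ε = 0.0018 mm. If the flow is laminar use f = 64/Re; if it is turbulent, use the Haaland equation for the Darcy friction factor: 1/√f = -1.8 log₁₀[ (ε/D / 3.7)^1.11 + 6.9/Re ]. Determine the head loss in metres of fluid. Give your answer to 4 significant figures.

Q = 162.0 L/min = 162.0/60000 = 0.0027 m³/s.
Cross-sectional area A = πD²/4 = π(0.2044)²/4 = 0.03281 m²; mean velocity V = Q/A = 0.0027/0.03281 = 0.08228 m/s.
Reynolds number Re = ρVD/μ = 1916 · 0.08228 · 0.2044 / 0.00219 = 1.471e+04.
Re > 4000 → turbulent. Relative roughness ε/D = 1.8e-06/0.2044 = 8.81e-06. Haaland: 1/√f = -1.8 log₁₀[(8.81e-06/3.7)^1.11 + 6.9/1.471e+04] = -1.8 log₁₀[5.73e-07 + 0.000469] = 5.991, so f = 0.02786.
Darcy-Weisbach: ΔP = f(L/D)(ρV²/2) = 0.02786·(104.1/0.2044)·(1916·0.08228²/2) = 0.02786·509.3·6.486 = 92.03 Pa.
Head loss h_f = ΔP/(ρg) = 92.03/(1916·9.81) = 0.004897 m.

h_f ≈ 0.004897 m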